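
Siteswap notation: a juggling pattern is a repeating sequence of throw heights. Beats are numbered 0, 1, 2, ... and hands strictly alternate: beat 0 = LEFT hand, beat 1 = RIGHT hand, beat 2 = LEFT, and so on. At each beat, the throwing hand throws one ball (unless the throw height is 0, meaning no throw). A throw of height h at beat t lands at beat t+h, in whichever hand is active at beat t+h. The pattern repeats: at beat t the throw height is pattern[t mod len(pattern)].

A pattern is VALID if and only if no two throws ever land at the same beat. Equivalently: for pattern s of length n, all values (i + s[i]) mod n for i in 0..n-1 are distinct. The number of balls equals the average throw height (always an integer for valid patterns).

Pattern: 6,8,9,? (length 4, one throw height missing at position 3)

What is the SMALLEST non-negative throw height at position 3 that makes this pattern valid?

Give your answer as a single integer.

i=0: (0 + 6) mod 4 = 2
i=1: (1 + 8) mod 4 = 1
i=2: (2 + 9) mod 4 = 3
i=3: s[i]=? (unknown)
Known residues: [1, 2, 3]; need a permutation of 0..3, so missing residue r = 0
Need (3 + s) mod 4 = 0; smallest s = (0 - 3) mod 4 = 1

Answer: 1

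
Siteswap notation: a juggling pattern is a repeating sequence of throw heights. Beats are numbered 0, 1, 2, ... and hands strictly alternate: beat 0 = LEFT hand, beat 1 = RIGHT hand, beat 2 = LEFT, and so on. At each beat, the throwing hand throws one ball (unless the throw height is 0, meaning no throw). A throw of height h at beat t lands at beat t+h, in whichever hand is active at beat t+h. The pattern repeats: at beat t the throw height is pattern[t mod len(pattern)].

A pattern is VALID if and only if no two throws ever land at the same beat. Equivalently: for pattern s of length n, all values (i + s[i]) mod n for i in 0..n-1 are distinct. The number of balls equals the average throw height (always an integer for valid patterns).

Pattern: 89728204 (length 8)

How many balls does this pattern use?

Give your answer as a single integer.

Pattern = [8, 9, 7, 2, 8, 2, 0, 4], length n = 8
  position 0: throw height = 8, running sum = 8
  position 1: throw height = 9, running sum = 17
  position 2: throw height = 7, running sum = 24
  position 3: throw height = 2, running sum = 26
  position 4: throw height = 8, running sum = 34
  position 5: throw height = 2, running sum = 36
  position 6: throw height = 0, running sum = 36
  position 7: throw height = 4, running sum = 40
Total sum = 40; balls = sum / n = 40 / 8 = 5

Answer: 5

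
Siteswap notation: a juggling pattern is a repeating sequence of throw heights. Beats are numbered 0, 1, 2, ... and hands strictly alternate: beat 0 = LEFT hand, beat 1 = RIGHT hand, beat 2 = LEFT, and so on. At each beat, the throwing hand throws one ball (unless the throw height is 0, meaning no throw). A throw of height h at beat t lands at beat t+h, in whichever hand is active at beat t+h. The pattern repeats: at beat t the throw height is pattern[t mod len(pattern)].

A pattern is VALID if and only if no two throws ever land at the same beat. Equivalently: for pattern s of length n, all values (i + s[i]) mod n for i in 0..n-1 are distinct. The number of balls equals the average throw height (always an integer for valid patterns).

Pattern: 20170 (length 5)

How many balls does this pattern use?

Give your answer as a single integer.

Answer: 2

Derivation:
Pattern = [2, 0, 1, 7, 0], length n = 5
  position 0: throw height = 2, running sum = 2
  position 1: throw height = 0, running sum = 2
  position 2: throw height = 1, running sum = 3
  position 3: throw height = 7, running sum = 10
  position 4: throw height = 0, running sum = 10
Total sum = 10; balls = sum / n = 10 / 5 = 2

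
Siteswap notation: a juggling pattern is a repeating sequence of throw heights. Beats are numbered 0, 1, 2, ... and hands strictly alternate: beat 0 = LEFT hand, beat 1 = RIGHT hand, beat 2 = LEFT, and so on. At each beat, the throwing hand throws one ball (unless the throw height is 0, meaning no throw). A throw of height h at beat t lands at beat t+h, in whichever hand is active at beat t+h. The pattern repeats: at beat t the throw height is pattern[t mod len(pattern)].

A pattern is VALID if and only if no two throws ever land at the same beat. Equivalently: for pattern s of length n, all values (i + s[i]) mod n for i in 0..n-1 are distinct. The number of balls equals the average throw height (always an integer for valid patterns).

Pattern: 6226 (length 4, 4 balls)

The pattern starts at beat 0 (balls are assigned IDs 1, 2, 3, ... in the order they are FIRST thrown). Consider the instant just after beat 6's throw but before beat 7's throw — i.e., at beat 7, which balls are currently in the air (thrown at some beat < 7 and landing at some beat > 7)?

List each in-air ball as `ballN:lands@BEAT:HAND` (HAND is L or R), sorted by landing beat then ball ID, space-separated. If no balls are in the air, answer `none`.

Answer: ball1:lands@8:L ball2:lands@9:R ball3:lands@10:L

Derivation:
Beat 0 (L): throw ball1 h=6 -> lands@6:L; in-air after throw: [b1@6:L]
Beat 1 (R): throw ball2 h=2 -> lands@3:R; in-air after throw: [b2@3:R b1@6:L]
Beat 2 (L): throw ball3 h=2 -> lands@4:L; in-air after throw: [b2@3:R b3@4:L b1@6:L]
Beat 3 (R): throw ball2 h=6 -> lands@9:R; in-air after throw: [b3@4:L b1@6:L b2@9:R]
Beat 4 (L): throw ball3 h=6 -> lands@10:L; in-air after throw: [b1@6:L b2@9:R b3@10:L]
Beat 5 (R): throw ball4 h=2 -> lands@7:R; in-air after throw: [b1@6:L b4@7:R b2@9:R b3@10:L]
Beat 6 (L): throw ball1 h=2 -> lands@8:L; in-air after throw: [b4@7:R b1@8:L b2@9:R b3@10:L]
Beat 7 (R): throw ball4 h=6 -> lands@13:R; in-air after throw: [b1@8:L b2@9:R b3@10:L b4@13:R]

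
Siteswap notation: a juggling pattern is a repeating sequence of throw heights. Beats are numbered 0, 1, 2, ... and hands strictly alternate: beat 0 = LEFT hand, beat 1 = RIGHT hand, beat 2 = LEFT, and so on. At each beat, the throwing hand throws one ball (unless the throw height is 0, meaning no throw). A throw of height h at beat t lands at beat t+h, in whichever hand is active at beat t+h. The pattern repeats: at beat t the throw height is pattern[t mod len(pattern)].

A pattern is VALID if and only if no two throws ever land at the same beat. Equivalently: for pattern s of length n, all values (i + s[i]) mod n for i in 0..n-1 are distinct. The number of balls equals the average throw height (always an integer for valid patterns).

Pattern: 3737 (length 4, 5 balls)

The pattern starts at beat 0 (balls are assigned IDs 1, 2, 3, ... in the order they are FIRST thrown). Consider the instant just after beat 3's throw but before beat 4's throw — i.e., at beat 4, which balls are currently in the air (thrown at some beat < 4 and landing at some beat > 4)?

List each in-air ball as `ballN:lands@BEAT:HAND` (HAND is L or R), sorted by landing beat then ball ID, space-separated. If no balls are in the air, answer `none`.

Beat 0 (L): throw ball1 h=3 -> lands@3:R; in-air after throw: [b1@3:R]
Beat 1 (R): throw ball2 h=7 -> lands@8:L; in-air after throw: [b1@3:R b2@8:L]
Beat 2 (L): throw ball3 h=3 -> lands@5:R; in-air after throw: [b1@3:R b3@5:R b2@8:L]
Beat 3 (R): throw ball1 h=7 -> lands@10:L; in-air after throw: [b3@5:R b2@8:L b1@10:L]
Beat 4 (L): throw ball4 h=3 -> lands@7:R; in-air after throw: [b3@5:R b4@7:R b2@8:L b1@10:L]

Answer: ball3:lands@5:R ball2:lands@8:L ball1:lands@10:L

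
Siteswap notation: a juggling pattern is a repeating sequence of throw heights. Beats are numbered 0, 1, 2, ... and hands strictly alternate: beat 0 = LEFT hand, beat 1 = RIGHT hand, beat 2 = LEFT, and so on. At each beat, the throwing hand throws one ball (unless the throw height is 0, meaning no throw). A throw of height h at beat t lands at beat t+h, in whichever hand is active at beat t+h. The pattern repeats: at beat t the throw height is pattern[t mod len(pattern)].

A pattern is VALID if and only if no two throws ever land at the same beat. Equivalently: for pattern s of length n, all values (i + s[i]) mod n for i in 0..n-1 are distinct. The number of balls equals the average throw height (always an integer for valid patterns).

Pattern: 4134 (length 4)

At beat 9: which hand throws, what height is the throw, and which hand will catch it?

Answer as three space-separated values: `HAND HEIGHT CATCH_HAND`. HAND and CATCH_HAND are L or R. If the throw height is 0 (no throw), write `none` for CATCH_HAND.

Answer: R 1 L

Derivation:
Beat 9: 9 mod 2 = 1, so hand = R
Throw height = pattern[9 mod 4] = pattern[1] = 1
Lands at beat 9+1=10, 10 mod 2 = 0, so catch hand = L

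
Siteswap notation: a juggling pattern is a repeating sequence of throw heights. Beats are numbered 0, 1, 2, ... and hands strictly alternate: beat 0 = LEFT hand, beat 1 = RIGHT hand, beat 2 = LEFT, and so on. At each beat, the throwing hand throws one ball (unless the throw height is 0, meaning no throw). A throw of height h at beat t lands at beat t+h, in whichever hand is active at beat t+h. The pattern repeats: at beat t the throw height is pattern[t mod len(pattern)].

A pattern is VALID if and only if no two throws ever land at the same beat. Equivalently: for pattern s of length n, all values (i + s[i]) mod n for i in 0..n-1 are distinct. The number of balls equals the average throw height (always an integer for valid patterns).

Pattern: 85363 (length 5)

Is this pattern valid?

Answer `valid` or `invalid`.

Answer: valid

Derivation:
i=0: (i + s[i]) mod n = (0 + 8) mod 5 = 3
i=1: (i + s[i]) mod n = (1 + 5) mod 5 = 1
i=2: (i + s[i]) mod n = (2 + 3) mod 5 = 0
i=3: (i + s[i]) mod n = (3 + 6) mod 5 = 4
i=4: (i + s[i]) mod n = (4 + 3) mod 5 = 2
Residues: [3, 1, 0, 4, 2], distinct: True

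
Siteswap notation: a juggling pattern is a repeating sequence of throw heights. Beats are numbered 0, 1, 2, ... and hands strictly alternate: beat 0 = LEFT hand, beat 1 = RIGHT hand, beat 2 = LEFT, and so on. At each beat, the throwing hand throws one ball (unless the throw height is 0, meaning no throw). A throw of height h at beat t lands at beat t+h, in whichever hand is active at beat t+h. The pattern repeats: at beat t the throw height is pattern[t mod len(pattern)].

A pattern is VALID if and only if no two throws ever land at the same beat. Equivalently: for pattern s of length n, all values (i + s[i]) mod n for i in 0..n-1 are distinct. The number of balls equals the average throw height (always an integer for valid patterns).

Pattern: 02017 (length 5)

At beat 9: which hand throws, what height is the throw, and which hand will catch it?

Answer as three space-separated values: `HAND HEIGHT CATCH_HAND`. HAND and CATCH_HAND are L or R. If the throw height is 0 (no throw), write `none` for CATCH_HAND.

Answer: R 7 L

Derivation:
Beat 9: 9 mod 2 = 1, so hand = R
Throw height = pattern[9 mod 5] = pattern[4] = 7
Lands at beat 9+7=16, 16 mod 2 = 0, so catch hand = L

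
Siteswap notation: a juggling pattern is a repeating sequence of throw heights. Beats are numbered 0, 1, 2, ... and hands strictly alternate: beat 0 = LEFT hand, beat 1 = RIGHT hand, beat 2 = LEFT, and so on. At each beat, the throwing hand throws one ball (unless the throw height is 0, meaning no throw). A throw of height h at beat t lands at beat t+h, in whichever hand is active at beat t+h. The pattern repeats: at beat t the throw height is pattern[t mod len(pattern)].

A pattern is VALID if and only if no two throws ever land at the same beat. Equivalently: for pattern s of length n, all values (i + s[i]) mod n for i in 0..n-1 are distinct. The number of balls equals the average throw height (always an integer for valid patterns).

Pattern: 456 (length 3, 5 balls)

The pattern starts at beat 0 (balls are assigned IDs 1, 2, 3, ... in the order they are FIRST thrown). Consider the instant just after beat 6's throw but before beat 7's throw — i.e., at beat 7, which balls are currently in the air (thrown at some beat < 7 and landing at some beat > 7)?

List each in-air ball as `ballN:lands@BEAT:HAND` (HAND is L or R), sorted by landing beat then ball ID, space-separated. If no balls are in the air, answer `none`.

Beat 0 (L): throw ball1 h=4 -> lands@4:L; in-air after throw: [b1@4:L]
Beat 1 (R): throw ball2 h=5 -> lands@6:L; in-air after throw: [b1@4:L b2@6:L]
Beat 2 (L): throw ball3 h=6 -> lands@8:L; in-air after throw: [b1@4:L b2@6:L b3@8:L]
Beat 3 (R): throw ball4 h=4 -> lands@7:R; in-air after throw: [b1@4:L b2@6:L b4@7:R b3@8:L]
Beat 4 (L): throw ball1 h=5 -> lands@9:R; in-air after throw: [b2@6:L b4@7:R b3@8:L b1@9:R]
Beat 5 (R): throw ball5 h=6 -> lands@11:R; in-air after throw: [b2@6:L b4@7:R b3@8:L b1@9:R b5@11:R]
Beat 6 (L): throw ball2 h=4 -> lands@10:L; in-air after throw: [b4@7:R b3@8:L b1@9:R b2@10:L b5@11:R]
Beat 7 (R): throw ball4 h=5 -> lands@12:L; in-air after throw: [b3@8:L b1@9:R b2@10:L b5@11:R b4@12:L]

Answer: ball3:lands@8:L ball1:lands@9:R ball2:lands@10:L ball5:lands@11:R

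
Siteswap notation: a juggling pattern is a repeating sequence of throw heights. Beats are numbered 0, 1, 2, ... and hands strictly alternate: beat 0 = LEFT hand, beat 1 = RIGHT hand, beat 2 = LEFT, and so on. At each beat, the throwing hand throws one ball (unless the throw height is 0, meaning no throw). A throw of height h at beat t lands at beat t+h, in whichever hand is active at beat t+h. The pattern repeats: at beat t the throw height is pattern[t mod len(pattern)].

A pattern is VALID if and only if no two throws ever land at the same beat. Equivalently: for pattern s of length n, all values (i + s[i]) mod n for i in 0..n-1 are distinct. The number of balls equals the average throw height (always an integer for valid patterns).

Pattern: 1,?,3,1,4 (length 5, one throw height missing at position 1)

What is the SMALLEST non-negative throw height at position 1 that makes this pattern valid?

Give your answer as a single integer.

i=0: (0 + 1) mod 5 = 1
i=1: s[i]=? (unknown)
i=2: (2 + 3) mod 5 = 0
i=3: (3 + 1) mod 5 = 4
i=4: (4 + 4) mod 5 = 3
Known residues: [0, 1, 3, 4]; need a permutation of 0..4, so missing residue r = 2
Need (1 + s) mod 5 = 2; smallest s = (2 - 1) mod 5 = 1

Answer: 1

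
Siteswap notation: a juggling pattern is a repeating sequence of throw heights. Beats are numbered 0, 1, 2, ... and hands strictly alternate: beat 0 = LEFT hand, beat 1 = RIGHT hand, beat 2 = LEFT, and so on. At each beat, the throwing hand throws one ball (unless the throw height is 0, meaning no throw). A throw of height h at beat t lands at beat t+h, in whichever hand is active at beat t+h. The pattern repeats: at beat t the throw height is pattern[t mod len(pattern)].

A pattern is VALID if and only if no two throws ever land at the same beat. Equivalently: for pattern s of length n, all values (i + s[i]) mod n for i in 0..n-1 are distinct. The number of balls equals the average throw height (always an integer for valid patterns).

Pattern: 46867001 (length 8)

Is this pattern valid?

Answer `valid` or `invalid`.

i=0: (i + s[i]) mod n = (0 + 4) mod 8 = 4
i=1: (i + s[i]) mod n = (1 + 6) mod 8 = 7
i=2: (i + s[i]) mod n = (2 + 8) mod 8 = 2
i=3: (i + s[i]) mod n = (3 + 6) mod 8 = 1
i=4: (i + s[i]) mod n = (4 + 7) mod 8 = 3
i=5: (i + s[i]) mod n = (5 + 0) mod 8 = 5
i=6: (i + s[i]) mod n = (6 + 0) mod 8 = 6
i=7: (i + s[i]) mod n = (7 + 1) mod 8 = 0
Residues: [4, 7, 2, 1, 3, 5, 6, 0], distinct: True

Answer: valid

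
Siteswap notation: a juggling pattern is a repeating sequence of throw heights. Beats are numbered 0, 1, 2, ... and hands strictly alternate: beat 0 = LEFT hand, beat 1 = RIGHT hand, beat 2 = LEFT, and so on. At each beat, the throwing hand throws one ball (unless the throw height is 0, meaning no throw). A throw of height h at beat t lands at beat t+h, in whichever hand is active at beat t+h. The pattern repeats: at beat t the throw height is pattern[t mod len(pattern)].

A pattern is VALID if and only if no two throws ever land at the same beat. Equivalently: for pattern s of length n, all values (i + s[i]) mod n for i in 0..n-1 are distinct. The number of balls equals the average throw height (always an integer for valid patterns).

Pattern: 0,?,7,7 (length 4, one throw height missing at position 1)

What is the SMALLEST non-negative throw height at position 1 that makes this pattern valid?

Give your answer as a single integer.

Answer: 2

Derivation:
i=0: (0 + 0) mod 4 = 0
i=1: s[i]=? (unknown)
i=2: (2 + 7) mod 4 = 1
i=3: (3 + 7) mod 4 = 2
Known residues: [0, 1, 2]; need a permutation of 0..3, so missing residue r = 3
Need (1 + s) mod 4 = 3; smallest s = (3 - 1) mod 4 = 2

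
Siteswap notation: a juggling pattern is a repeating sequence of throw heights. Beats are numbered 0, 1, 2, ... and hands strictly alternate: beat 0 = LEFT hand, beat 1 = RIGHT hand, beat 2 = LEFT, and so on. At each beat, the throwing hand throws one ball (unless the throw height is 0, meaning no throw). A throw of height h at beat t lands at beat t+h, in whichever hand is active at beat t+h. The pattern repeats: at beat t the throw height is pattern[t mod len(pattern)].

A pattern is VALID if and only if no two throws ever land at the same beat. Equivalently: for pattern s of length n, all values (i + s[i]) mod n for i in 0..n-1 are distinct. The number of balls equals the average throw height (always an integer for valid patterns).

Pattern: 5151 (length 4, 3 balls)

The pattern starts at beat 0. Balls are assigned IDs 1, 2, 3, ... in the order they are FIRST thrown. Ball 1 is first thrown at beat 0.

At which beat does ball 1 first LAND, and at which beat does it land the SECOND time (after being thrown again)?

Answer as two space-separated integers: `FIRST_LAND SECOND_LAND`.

Answer: 5 6

Derivation:
Beat 0 (L): throw ball1 h=5 -> lands@5:R; in-air after throw: [b1@5:R]
Beat 1 (R): throw ball2 h=1 -> lands@2:L; in-air after throw: [b2@2:L b1@5:R]
Beat 2 (L): throw ball2 h=5 -> lands@7:R; in-air after throw: [b1@5:R b2@7:R]
Beat 3 (R): throw ball3 h=1 -> lands@4:L; in-air after throw: [b3@4:L b1@5:R b2@7:R]
Beat 4 (L): throw ball3 h=5 -> lands@9:R; in-air after throw: [b1@5:R b2@7:R b3@9:R]
Beat 5 (R): throw ball1 h=1 -> lands@6:L; in-air after throw: [b1@6:L b2@7:R b3@9:R]
Beat 6 (L): throw ball1 h=5 -> lands@11:R; in-air after throw: [b2@7:R b3@9:R b1@11:R]
Ball 1: thrown@0 h=5 -> first land @5; rethrown@5 h=1 -> second land @6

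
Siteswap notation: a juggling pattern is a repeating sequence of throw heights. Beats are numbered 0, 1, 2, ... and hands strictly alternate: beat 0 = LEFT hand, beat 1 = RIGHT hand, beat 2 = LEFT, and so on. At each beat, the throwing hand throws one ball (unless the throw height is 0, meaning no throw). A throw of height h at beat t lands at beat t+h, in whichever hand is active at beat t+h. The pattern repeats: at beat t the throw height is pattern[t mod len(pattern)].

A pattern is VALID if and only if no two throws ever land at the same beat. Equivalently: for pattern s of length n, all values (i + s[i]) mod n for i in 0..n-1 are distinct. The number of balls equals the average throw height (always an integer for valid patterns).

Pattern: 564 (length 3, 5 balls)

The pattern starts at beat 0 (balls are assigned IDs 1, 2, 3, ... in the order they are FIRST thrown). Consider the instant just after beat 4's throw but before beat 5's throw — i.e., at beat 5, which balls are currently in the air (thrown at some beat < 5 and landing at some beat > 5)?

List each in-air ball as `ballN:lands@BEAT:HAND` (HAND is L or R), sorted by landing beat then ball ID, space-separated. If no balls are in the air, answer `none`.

Answer: ball3:lands@6:L ball2:lands@7:R ball4:lands@8:L ball5:lands@10:L

Derivation:
Beat 0 (L): throw ball1 h=5 -> lands@5:R; in-air after throw: [b1@5:R]
Beat 1 (R): throw ball2 h=6 -> lands@7:R; in-air after throw: [b1@5:R b2@7:R]
Beat 2 (L): throw ball3 h=4 -> lands@6:L; in-air after throw: [b1@5:R b3@6:L b2@7:R]
Beat 3 (R): throw ball4 h=5 -> lands@8:L; in-air after throw: [b1@5:R b3@6:L b2@7:R b4@8:L]
Beat 4 (L): throw ball5 h=6 -> lands@10:L; in-air after throw: [b1@5:R b3@6:L b2@7:R b4@8:L b5@10:L]
Beat 5 (R): throw ball1 h=4 -> lands@9:R; in-air after throw: [b3@6:L b2@7:R b4@8:L b1@9:R b5@10:L]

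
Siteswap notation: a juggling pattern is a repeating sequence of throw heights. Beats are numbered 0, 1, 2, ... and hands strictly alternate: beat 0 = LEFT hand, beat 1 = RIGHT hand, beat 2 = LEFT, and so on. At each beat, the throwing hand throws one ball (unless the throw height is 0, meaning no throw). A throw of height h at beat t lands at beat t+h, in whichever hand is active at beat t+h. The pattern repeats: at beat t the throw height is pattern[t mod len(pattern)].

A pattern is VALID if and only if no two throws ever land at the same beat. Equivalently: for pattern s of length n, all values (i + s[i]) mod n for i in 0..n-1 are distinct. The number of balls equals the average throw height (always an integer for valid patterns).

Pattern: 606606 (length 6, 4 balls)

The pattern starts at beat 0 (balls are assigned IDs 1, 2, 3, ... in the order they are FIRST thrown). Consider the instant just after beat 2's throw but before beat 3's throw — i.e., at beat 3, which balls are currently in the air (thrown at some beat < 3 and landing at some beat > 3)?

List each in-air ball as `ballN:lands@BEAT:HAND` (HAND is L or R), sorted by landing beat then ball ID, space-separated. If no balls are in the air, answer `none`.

Answer: ball1:lands@6:L ball2:lands@8:L

Derivation:
Beat 0 (L): throw ball1 h=6 -> lands@6:L; in-air after throw: [b1@6:L]
Beat 2 (L): throw ball2 h=6 -> lands@8:L; in-air after throw: [b1@6:L b2@8:L]
Beat 3 (R): throw ball3 h=6 -> lands@9:R; in-air after throw: [b1@6:L b2@8:L b3@9:R]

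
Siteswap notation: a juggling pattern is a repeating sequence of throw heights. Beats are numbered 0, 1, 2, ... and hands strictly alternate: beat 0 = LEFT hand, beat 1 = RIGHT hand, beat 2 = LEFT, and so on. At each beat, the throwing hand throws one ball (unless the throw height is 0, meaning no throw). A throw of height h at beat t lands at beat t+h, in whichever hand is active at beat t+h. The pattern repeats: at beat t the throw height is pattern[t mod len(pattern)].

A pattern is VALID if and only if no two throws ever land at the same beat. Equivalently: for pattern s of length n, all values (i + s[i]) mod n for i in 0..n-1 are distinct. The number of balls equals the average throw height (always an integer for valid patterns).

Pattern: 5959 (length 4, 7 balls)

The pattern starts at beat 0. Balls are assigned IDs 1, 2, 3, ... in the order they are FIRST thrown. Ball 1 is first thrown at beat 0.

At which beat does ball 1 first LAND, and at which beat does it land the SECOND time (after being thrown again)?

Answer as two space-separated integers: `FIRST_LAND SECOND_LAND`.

Beat 0 (L): throw ball1 h=5 -> lands@5:R; in-air after throw: [b1@5:R]
Beat 1 (R): throw ball2 h=9 -> lands@10:L; in-air after throw: [b1@5:R b2@10:L]
Beat 2 (L): throw ball3 h=5 -> lands@7:R; in-air after throw: [b1@5:R b3@7:R b2@10:L]
Beat 3 (R): throw ball4 h=9 -> lands@12:L; in-air after throw: [b1@5:R b3@7:R b2@10:L b4@12:L]
Beat 4 (L): throw ball5 h=5 -> lands@9:R; in-air after throw: [b1@5:R b3@7:R b5@9:R b2@10:L b4@12:L]
Beat 5 (R): throw ball1 h=9 -> lands@14:L; in-air after throw: [b3@7:R b5@9:R b2@10:L b4@12:L b1@14:L]
Beat 6 (L): throw ball6 h=5 -> lands@11:R; in-air after throw: [b3@7:R b5@9:R b2@10:L b6@11:R b4@12:L b1@14:L]
Beat 7 (R): throw ball3 h=9 -> lands@16:L; in-air after throw: [b5@9:R b2@10:L b6@11:R b4@12:L b1@14:L b3@16:L]
Beat 8 (L): throw ball7 h=5 -> lands@13:R; in-air after throw: [b5@9:R b2@10:L b6@11:R b4@12:L b7@13:R b1@14:L b3@16:L]
Beat 9 (R): throw ball5 h=9 -> lands@18:L; in-air after throw: [b2@10:L b6@11:R b4@12:L b7@13:R b1@14:L b3@16:L b5@18:L]
Beat 10 (L): throw ball2 h=5 -> lands@15:R; in-air after throw: [b6@11:R b4@12:L b7@13:R b1@14:L b2@15:R b3@16:L b5@18:L]
Beat 11 (R): throw ball6 h=9 -> lands@20:L; in-air after throw: [b4@12:L b7@13:R b1@14:L b2@15:R b3@16:L b5@18:L b6@20:L]
Beat 12 (L): throw ball4 h=5 -> lands@17:R; in-air after throw: [b7@13:R b1@14:L b2@15:R b3@16:L b4@17:R b5@18:L b6@20:L]
Beat 13 (R): throw ball7 h=9 -> lands@22:L; in-air after throw: [b1@14:L b2@15:R b3@16:L b4@17:R b5@18:L b6@20:L b7@22:L]
Beat 14 (L): throw ball1 h=5 -> lands@19:R; in-air after throw: [b2@15:R b3@16:L b4@17:R b5@18:L b1@19:R b6@20:L b7@22:L]
Ball 1: thrown@0 h=5 -> first land @5; rethrown@5 h=9 -> second land @14

Answer: 5 14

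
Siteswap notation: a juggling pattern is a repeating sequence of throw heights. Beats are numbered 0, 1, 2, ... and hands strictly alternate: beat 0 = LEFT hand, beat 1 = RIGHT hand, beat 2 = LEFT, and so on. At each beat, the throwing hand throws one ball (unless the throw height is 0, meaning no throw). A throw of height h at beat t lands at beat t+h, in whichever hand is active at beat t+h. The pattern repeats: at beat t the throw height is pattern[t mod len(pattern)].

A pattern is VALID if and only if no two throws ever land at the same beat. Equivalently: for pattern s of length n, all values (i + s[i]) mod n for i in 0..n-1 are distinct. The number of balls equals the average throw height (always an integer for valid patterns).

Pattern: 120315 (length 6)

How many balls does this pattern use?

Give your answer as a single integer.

Answer: 2

Derivation:
Pattern = [1, 2, 0, 3, 1, 5], length n = 6
  position 0: throw height = 1, running sum = 1
  position 1: throw height = 2, running sum = 3
  position 2: throw height = 0, running sum = 3
  position 3: throw height = 3, running sum = 6
  position 4: throw height = 1, running sum = 7
  position 5: throw height = 5, running sum = 12
Total sum = 12; balls = sum / n = 12 / 6 = 2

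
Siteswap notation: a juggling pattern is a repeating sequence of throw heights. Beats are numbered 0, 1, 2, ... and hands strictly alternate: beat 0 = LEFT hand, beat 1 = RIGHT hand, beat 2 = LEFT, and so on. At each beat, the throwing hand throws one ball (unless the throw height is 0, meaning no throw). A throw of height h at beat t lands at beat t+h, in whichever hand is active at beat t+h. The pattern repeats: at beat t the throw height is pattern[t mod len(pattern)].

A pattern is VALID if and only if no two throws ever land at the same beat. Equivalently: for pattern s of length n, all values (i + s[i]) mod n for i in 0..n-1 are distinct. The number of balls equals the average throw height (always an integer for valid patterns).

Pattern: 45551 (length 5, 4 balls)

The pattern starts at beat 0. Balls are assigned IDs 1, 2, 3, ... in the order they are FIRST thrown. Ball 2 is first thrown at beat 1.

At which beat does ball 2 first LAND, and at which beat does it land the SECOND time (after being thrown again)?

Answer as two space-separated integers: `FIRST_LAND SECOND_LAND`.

Beat 0 (L): throw ball1 h=4 -> lands@4:L; in-air after throw: [b1@4:L]
Beat 1 (R): throw ball2 h=5 -> lands@6:L; in-air after throw: [b1@4:L b2@6:L]
Beat 2 (L): throw ball3 h=5 -> lands@7:R; in-air after throw: [b1@4:L b2@6:L b3@7:R]
Beat 3 (R): throw ball4 h=5 -> lands@8:L; in-air after throw: [b1@4:L b2@6:L b3@7:R b4@8:L]
Beat 4 (L): throw ball1 h=1 -> lands@5:R; in-air after throw: [b1@5:R b2@6:L b3@7:R b4@8:L]
Beat 5 (R): throw ball1 h=4 -> lands@9:R; in-air after throw: [b2@6:L b3@7:R b4@8:L b1@9:R]
Beat 6 (L): throw ball2 h=5 -> lands@11:R; in-air after throw: [b3@7:R b4@8:L b1@9:R b2@11:R]
Beat 7 (R): throw ball3 h=5 -> lands@12:L; in-air after throw: [b4@8:L b1@9:R b2@11:R b3@12:L]
Beat 8 (L): throw ball4 h=5 -> lands@13:R; in-air after throw: [b1@9:R b2@11:R b3@12:L b4@13:R]
Beat 9 (R): throw ball1 h=1 -> lands@10:L; in-air after throw: [b1@10:L b2@11:R b3@12:L b4@13:R]
Beat 10 (L): throw ball1 h=4 -> lands@14:L; in-air after throw: [b2@11:R b3@12:L b4@13:R b1@14:L]
Beat 11 (R): throw ball2 h=5 -> lands@16:L; in-air after throw: [b3@12:L b4@13:R b1@14:L b2@16:L]
Ball 2: thrown@1 h=5 -> first land @6; rethrown@6 h=5 -> second land @11

Answer: 6 11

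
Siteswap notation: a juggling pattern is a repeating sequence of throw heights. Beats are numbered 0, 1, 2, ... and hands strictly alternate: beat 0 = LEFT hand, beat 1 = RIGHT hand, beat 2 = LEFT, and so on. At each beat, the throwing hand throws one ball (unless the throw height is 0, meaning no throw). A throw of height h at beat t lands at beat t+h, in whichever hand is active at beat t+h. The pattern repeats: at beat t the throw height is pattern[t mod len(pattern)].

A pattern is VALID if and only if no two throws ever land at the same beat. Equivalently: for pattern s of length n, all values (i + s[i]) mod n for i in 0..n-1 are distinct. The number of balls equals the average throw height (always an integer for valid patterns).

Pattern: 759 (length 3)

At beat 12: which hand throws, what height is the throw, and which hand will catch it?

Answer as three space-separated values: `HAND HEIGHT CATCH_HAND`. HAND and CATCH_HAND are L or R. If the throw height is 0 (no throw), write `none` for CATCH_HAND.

Answer: L 7 R

Derivation:
Beat 12: 12 mod 2 = 0, so hand = L
Throw height = pattern[12 mod 3] = pattern[0] = 7
Lands at beat 12+7=19, 19 mod 2 = 1, so catch hand = R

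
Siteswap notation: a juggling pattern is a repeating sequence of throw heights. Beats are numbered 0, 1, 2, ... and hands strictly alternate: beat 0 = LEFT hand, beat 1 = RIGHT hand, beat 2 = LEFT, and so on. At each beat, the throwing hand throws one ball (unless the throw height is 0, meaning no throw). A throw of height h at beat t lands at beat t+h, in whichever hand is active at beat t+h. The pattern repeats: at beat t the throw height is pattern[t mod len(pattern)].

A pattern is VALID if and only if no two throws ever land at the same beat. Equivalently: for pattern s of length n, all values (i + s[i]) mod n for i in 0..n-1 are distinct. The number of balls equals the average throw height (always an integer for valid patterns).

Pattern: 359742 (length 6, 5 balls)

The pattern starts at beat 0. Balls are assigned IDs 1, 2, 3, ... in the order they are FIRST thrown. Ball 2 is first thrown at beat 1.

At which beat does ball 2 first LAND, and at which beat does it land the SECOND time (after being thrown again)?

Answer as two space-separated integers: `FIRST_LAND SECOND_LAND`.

Beat 0 (L): throw ball1 h=3 -> lands@3:R; in-air after throw: [b1@3:R]
Beat 1 (R): throw ball2 h=5 -> lands@6:L; in-air after throw: [b1@3:R b2@6:L]
Beat 2 (L): throw ball3 h=9 -> lands@11:R; in-air after throw: [b1@3:R b2@6:L b3@11:R]
Beat 3 (R): throw ball1 h=7 -> lands@10:L; in-air after throw: [b2@6:L b1@10:L b3@11:R]
Beat 4 (L): throw ball4 h=4 -> lands@8:L; in-air after throw: [b2@6:L b4@8:L b1@10:L b3@11:R]
Beat 5 (R): throw ball5 h=2 -> lands@7:R; in-air after throw: [b2@6:L b5@7:R b4@8:L b1@10:L b3@11:R]
Beat 6 (L): throw ball2 h=3 -> lands@9:R; in-air after throw: [b5@7:R b4@8:L b2@9:R b1@10:L b3@11:R]
Beat 7 (R): throw ball5 h=5 -> lands@12:L; in-air after throw: [b4@8:L b2@9:R b1@10:L b3@11:R b5@12:L]
Beat 8 (L): throw ball4 h=9 -> lands@17:R; in-air after throw: [b2@9:R b1@10:L b3@11:R b5@12:L b4@17:R]
Beat 9 (R): throw ball2 h=7 -> lands@16:L; in-air after throw: [b1@10:L b3@11:R b5@12:L b2@16:L b4@17:R]
Ball 2: thrown@1 h=5 -> first land @6; rethrown@6 h=3 -> second land @9

Answer: 6 9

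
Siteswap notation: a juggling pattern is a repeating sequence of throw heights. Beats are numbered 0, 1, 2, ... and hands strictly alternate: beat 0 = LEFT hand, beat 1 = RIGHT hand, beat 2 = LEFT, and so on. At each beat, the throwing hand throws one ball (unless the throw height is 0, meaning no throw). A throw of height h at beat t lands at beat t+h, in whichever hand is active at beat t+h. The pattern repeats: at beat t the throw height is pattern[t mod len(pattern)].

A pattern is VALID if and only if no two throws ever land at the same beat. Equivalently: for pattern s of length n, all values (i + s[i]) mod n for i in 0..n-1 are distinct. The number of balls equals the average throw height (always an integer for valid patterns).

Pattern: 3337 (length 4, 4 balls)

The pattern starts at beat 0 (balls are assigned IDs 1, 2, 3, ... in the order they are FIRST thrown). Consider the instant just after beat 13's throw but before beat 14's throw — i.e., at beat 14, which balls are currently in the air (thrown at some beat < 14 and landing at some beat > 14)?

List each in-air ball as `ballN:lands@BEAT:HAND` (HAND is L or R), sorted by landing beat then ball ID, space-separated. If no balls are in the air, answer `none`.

Beat 0 (L): throw ball1 h=3 -> lands@3:R; in-air after throw: [b1@3:R]
Beat 1 (R): throw ball2 h=3 -> lands@4:L; in-air after throw: [b1@3:R b2@4:L]
Beat 2 (L): throw ball3 h=3 -> lands@5:R; in-air after throw: [b1@3:R b2@4:L b3@5:R]
Beat 3 (R): throw ball1 h=7 -> lands@10:L; in-air after throw: [b2@4:L b3@5:R b1@10:L]
Beat 4 (L): throw ball2 h=3 -> lands@7:R; in-air after throw: [b3@5:R b2@7:R b1@10:L]
Beat 5 (R): throw ball3 h=3 -> lands@8:L; in-air after throw: [b2@7:R b3@8:L b1@10:L]
Beat 6 (L): throw ball4 h=3 -> lands@9:R; in-air after throw: [b2@7:R b3@8:L b4@9:R b1@10:L]
Beat 7 (R): throw ball2 h=7 -> lands@14:L; in-air after throw: [b3@8:L b4@9:R b1@10:L b2@14:L]
Beat 8 (L): throw ball3 h=3 -> lands@11:R; in-air after throw: [b4@9:R b1@10:L b3@11:R b2@14:L]
Beat 9 (R): throw ball4 h=3 -> lands@12:L; in-air after throw: [b1@10:L b3@11:R b4@12:L b2@14:L]
Beat 10 (L): throw ball1 h=3 -> lands@13:R; in-air after throw: [b3@11:R b4@12:L b1@13:R b2@14:L]
Beat 11 (R): throw ball3 h=7 -> lands@18:L; in-air after throw: [b4@12:L b1@13:R b2@14:L b3@18:L]
Beat 12 (L): throw ball4 h=3 -> lands@15:R; in-air after throw: [b1@13:R b2@14:L b4@15:R b3@18:L]
Beat 13 (R): throw ball1 h=3 -> lands@16:L; in-air after throw: [b2@14:L b4@15:R b1@16:L b3@18:L]
Beat 14 (L): throw ball2 h=3 -> lands@17:R; in-air after throw: [b4@15:R b1@16:L b2@17:R b3@18:L]

Answer: ball4:lands@15:R ball1:lands@16:L ball3:lands@18:L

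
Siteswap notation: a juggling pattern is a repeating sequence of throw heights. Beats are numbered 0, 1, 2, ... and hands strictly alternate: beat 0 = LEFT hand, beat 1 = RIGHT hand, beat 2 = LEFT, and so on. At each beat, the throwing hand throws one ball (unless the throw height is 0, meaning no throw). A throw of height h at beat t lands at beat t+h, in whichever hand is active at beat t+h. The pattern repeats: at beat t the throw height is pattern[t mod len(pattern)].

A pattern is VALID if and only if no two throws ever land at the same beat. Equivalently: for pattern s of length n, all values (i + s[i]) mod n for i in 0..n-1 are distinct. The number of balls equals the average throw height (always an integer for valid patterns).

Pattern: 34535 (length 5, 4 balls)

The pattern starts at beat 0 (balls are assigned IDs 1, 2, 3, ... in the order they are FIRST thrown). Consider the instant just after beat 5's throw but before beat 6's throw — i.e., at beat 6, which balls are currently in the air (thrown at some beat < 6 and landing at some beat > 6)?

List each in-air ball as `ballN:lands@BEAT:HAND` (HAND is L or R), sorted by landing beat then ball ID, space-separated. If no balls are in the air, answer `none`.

Answer: ball3:lands@7:R ball2:lands@8:L ball4:lands@9:R

Derivation:
Beat 0 (L): throw ball1 h=3 -> lands@3:R; in-air after throw: [b1@3:R]
Beat 1 (R): throw ball2 h=4 -> lands@5:R; in-air after throw: [b1@3:R b2@5:R]
Beat 2 (L): throw ball3 h=5 -> lands@7:R; in-air after throw: [b1@3:R b2@5:R b3@7:R]
Beat 3 (R): throw ball1 h=3 -> lands@6:L; in-air after throw: [b2@5:R b1@6:L b3@7:R]
Beat 4 (L): throw ball4 h=5 -> lands@9:R; in-air after throw: [b2@5:R b1@6:L b3@7:R b4@9:R]
Beat 5 (R): throw ball2 h=3 -> lands@8:L; in-air after throw: [b1@6:L b3@7:R b2@8:L b4@9:R]
Beat 6 (L): throw ball1 h=4 -> lands@10:L; in-air after throw: [b3@7:R b2@8:L b4@9:R b1@10:L]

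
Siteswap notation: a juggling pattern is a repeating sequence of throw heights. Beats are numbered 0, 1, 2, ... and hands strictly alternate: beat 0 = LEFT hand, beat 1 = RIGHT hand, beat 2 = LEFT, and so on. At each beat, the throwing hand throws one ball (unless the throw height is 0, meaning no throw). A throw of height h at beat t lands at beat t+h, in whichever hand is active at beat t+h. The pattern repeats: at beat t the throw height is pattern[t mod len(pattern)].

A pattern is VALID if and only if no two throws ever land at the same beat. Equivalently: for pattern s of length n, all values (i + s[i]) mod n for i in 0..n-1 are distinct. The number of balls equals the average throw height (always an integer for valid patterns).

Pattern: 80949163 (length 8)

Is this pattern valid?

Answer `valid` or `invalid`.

i=0: (i + s[i]) mod n = (0 + 8) mod 8 = 0
i=1: (i + s[i]) mod n = (1 + 0) mod 8 = 1
i=2: (i + s[i]) mod n = (2 + 9) mod 8 = 3
i=3: (i + s[i]) mod n = (3 + 4) mod 8 = 7
i=4: (i + s[i]) mod n = (4 + 9) mod 8 = 5
i=5: (i + s[i]) mod n = (5 + 1) mod 8 = 6
i=6: (i + s[i]) mod n = (6 + 6) mod 8 = 4
i=7: (i + s[i]) mod n = (7 + 3) mod 8 = 2
Residues: [0, 1, 3, 7, 5, 6, 4, 2], distinct: True

Answer: valid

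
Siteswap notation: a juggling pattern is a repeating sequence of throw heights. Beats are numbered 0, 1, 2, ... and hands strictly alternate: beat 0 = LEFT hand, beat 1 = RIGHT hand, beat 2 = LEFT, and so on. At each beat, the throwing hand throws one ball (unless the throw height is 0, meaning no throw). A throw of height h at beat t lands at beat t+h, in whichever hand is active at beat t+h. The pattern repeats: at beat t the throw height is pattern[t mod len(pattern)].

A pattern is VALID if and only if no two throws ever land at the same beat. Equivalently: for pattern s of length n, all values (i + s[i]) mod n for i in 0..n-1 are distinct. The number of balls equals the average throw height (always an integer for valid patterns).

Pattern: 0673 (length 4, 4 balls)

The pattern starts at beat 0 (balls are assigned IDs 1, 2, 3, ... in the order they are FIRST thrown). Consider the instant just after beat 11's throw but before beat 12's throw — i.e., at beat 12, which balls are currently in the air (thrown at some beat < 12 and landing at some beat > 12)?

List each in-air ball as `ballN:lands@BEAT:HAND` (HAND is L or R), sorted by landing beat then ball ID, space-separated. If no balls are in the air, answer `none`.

Beat 1 (R): throw ball1 h=6 -> lands@7:R; in-air after throw: [b1@7:R]
Beat 2 (L): throw ball2 h=7 -> lands@9:R; in-air after throw: [b1@7:R b2@9:R]
Beat 3 (R): throw ball3 h=3 -> lands@6:L; in-air after throw: [b3@6:L b1@7:R b2@9:R]
Beat 5 (R): throw ball4 h=6 -> lands@11:R; in-air after throw: [b3@6:L b1@7:R b2@9:R b4@11:R]
Beat 6 (L): throw ball3 h=7 -> lands@13:R; in-air after throw: [b1@7:R b2@9:R b4@11:R b3@13:R]
Beat 7 (R): throw ball1 h=3 -> lands@10:L; in-air after throw: [b2@9:R b1@10:L b4@11:R b3@13:R]
Beat 9 (R): throw ball2 h=6 -> lands@15:R; in-air after throw: [b1@10:L b4@11:R b3@13:R b2@15:R]
Beat 10 (L): throw ball1 h=7 -> lands@17:R; in-air after throw: [b4@11:R b3@13:R b2@15:R b1@17:R]
Beat 11 (R): throw ball4 h=3 -> lands@14:L; in-air after throw: [b3@13:R b4@14:L b2@15:R b1@17:R]

Answer: ball3:lands@13:R ball4:lands@14:L ball2:lands@15:R ball1:lands@17:R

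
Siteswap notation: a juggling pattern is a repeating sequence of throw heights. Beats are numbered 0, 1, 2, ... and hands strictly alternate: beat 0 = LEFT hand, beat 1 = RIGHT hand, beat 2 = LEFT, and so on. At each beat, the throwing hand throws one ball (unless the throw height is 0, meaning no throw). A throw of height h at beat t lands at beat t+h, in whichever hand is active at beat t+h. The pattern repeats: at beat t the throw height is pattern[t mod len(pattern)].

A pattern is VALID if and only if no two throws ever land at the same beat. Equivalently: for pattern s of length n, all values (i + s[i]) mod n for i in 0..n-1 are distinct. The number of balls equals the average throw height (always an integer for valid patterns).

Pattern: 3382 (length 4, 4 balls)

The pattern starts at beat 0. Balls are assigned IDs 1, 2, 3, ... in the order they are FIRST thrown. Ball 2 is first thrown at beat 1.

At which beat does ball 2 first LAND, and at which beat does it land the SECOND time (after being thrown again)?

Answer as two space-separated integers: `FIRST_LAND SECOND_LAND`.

Beat 0 (L): throw ball1 h=3 -> lands@3:R; in-air after throw: [b1@3:R]
Beat 1 (R): throw ball2 h=3 -> lands@4:L; in-air after throw: [b1@3:R b2@4:L]
Beat 2 (L): throw ball3 h=8 -> lands@10:L; in-air after throw: [b1@3:R b2@4:L b3@10:L]
Beat 3 (R): throw ball1 h=2 -> lands@5:R; in-air after throw: [b2@4:L b1@5:R b3@10:L]
Beat 4 (L): throw ball2 h=3 -> lands@7:R; in-air after throw: [b1@5:R b2@7:R b3@10:L]
Beat 5 (R): throw ball1 h=3 -> lands@8:L; in-air after throw: [b2@7:R b1@8:L b3@10:L]
Beat 6 (L): throw ball4 h=8 -> lands@14:L; in-air after throw: [b2@7:R b1@8:L b3@10:L b4@14:L]
Beat 7 (R): throw ball2 h=2 -> lands@9:R; in-air after throw: [b1@8:L b2@9:R b3@10:L b4@14:L]
Ball 2: thrown@1 h=3 -> first land @4; rethrown@4 h=3 -> second land @7

Answer: 4 7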